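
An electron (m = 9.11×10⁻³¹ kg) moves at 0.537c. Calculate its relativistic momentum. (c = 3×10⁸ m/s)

γ = 1/√(1 - 0.537²) = 1.1854
v = 0.537 × 3×10⁸ = 1.611×10⁸ m/s
p = γmv = 1.1854 × 9.11×10⁻³¹ × 1.611×10⁸ = 1.740×10⁻²² kg·m/s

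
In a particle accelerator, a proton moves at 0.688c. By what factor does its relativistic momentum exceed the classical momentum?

p_rel = γmv, p_class = mv
Ratio = γ = 1/√(1 - 0.688²)
= 1/√(0.526656) = 1.378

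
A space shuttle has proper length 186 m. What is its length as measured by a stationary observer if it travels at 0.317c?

Proper length L₀ = 186 m
γ = 1/√(1 - 0.317²) = 1.0544
L = L₀/γ = 186/1.0544 = 176.4 m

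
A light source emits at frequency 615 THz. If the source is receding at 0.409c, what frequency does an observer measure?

β = v/c = 0.409
(1-β)/(1+β) = 0.591/1.409 = 0.4194
Doppler factor = √(0.4194) = 0.6476
f_obs = 615 × 0.6476 = 398.3 THz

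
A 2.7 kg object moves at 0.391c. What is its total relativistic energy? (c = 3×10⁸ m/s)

γ = 1/√(1 - 0.391²) = 1.0865
mc² = 2.7 × (3×10⁸)² = 2.430×10¹⁷ J
E = γmc² = 1.0865 × 2.430×10¹⁷ = 2.640×10¹⁷ J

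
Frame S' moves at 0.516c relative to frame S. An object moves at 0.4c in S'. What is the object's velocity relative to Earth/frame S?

u = (u' + v)/(1 + u'v/c²)
Numerator: 0.4 + 0.516 = 0.916
Denominator: 1 + 0.2064 = 1.2064
u = 0.916/1.2064 = 0.7593c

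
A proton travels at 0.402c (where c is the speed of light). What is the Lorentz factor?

v/c = 0.402, so (v/c)² = 0.161604
1 - (v/c)² = 0.838396
γ = 1/√(0.838396) = 1.092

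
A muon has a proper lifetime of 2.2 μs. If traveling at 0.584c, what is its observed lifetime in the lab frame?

Proper lifetime τ₀ = 2.2 μs
γ = 1/√(1 - 0.584²) = 1.232
τ = γτ₀ = 1.232 × 2.2 μs = 2.710 μs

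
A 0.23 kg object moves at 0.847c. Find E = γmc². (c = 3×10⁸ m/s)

γ = 1/√(1 - 0.847²) = 1.881
mc² = 0.23 × (3×10⁸)² = 2.070×10¹⁶ J
E = γmc² = 1.881 × 2.070×10¹⁶ = 3.894×10¹⁶ J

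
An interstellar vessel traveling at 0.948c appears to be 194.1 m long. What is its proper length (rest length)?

Contracted length L = 194.1 m
γ = 1/√(1 - 0.948²) = 3.142
L₀ = γL = 3.142 × 194.1 = 609.9 m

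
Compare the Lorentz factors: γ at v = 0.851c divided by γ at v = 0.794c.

γ₁ = 1/√(1 - 0.851²) = 1.9042
γ₂ = 1/√(1 - 0.794²) = 1.6450
γ₁/γ₂ = 1.9042/1.6450 = 1.158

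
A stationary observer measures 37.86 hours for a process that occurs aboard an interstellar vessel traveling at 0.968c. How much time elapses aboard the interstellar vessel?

Dilated time Δt = 37.86 hours
γ = 1/√(1 - 0.968²) = 3.985
Δt₀ = Δt/γ = 37.86/3.985 = 9.501 hours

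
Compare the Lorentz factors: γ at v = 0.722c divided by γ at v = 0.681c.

γ₁ = 1/√(1 - 0.722²) = 1.445
γ₂ = 1/√(1 - 0.681²) = 1.366
γ₁/γ₂ = 1.445/1.366 = 1.058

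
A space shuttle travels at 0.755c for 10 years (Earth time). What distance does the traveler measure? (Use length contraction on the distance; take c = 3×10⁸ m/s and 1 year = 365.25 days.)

Earth distance: d = v × t = 0.755c × 10 yr = 7.148×10¹⁶ m
γ = 1.525
d' = d/γ = 7.148×10¹⁶/1.525 = 4.687×10¹⁶ m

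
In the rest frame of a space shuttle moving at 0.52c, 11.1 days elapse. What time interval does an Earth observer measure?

Proper time Δt₀ = 11.1 days
γ = 1/√(1 - 0.52²) = 1.171
Δt = γΔt₀ = 1.171 × 11.1 = 13.00 days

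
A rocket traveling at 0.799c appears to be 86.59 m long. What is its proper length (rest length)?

Contracted length L = 86.59 m
γ = 1/√(1 - 0.799²) = 1.663
L₀ = γL = 1.663 × 86.59 = 144.0 m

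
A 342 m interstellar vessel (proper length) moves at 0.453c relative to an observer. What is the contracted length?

Proper length L₀ = 342 m
γ = 1/√(1 - 0.453²) = 1.1217
L = L₀/γ = 342/1.1217 = 304.9 m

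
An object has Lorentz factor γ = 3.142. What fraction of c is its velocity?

From γ = 1/√(1 - v²/c²):
1/γ² = 1/3.142² = 0.1013
v²/c² = 1 - 0.1013 = 0.8987
v/c = √(0.8987) = 0.9480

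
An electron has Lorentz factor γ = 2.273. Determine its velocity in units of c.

From γ = 1/√(1 - v²/c²):
1/γ² = 1/2.273² = 0.1936
v²/c² = 1 - 0.1936 = 0.8064
v/c = √(0.8064) = 0.8980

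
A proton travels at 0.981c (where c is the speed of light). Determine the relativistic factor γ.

v/c = 0.981, so (v/c)² = 0.962361
1 - (v/c)² = 0.037639
γ = 1/√(0.037639) = 5.154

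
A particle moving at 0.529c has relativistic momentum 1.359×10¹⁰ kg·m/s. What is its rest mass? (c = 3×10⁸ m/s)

γ = 1/√(1 - 0.529²) = 1.1784
v = 0.529 × 3×10⁸ = 1.587×10⁸ m/s
m = p/(γv) = 1.359×10¹⁰/(1.1784 × 1.587×10⁸) = 72.67 kg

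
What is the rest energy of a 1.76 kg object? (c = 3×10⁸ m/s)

c² = (3×10⁸)² = 9.000×10¹⁶ m²/s²
E₀ = mc² = 1.76 × 9.000×10¹⁶ = 1.584×10¹⁷ J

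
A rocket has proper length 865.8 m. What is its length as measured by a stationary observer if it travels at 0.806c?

Proper length L₀ = 865.8 m
γ = 1/√(1 - 0.806²) = 1.6894
L = L₀/γ = 865.8/1.6894 = 512.5 m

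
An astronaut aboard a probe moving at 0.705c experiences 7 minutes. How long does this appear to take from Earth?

Proper time Δt₀ = 7 minutes
γ = 1/√(1 - 0.705²) = 1.410
Δt = γΔt₀ = 1.410 × 7 = 9.870 minutes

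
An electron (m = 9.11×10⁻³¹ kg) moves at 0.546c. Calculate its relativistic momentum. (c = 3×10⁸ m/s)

γ = 1/√(1 - 0.546²) = 1.1936
v = 0.546 × 3×10⁸ = 1.638×10⁸ m/s
p = γmv = 1.1936 × 9.11×10⁻³¹ × 1.638×10⁸ = 1.781×10⁻²² kg·m/s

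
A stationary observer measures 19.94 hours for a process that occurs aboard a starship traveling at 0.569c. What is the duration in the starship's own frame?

Dilated time Δt = 19.94 hours
γ = 1/√(1 - 0.569²) = 1.216
Δt₀ = Δt/γ = 19.94/1.216 = 16.40 hours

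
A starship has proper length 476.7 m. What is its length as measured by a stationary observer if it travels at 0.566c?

Proper length L₀ = 476.7 m
γ = 1/√(1 - 0.566²) = 1.213
L = L₀/γ = 476.7/1.213 = 393.0 m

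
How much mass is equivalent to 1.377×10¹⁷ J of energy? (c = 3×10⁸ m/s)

From E = mc², we get m = E/c²
c² = (3×10⁸)² = 9×10¹⁶ m²/s²
m = 1.377×10¹⁷ / 9×10¹⁶ = 1.530 kg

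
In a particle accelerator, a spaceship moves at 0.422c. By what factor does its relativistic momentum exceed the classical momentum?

p_rel = γmv, p_class = mv
Ratio = γ = 1/√(1 - 0.422²)
= 1/√(0.821916) = 1.103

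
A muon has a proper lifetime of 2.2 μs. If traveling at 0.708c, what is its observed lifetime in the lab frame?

Proper lifetime τ₀ = 2.2 μs
γ = 1/√(1 - 0.708²) = 1.416
τ = γτ₀ = 1.416 × 2.2 μs = 3.115 μs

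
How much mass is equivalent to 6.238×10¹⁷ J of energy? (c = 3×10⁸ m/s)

From E = mc², we get m = E/c²
c² = (3×10⁸)² = 9×10¹⁶ m²/s²
m = 6.238×10¹⁷ / 9×10¹⁶ = 6.931 kg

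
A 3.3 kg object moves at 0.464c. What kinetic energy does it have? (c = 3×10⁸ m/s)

γ = 1/√(1 - 0.464²) = 1.1289
γ - 1 = 0.1289
KE = (γ-1)mc² = 0.1289 × 3.3 × (3×10⁸)² = 3.828×10¹⁶ J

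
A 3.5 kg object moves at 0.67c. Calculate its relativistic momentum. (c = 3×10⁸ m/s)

γ = 1/√(1 - 0.67²) = 1.3471
v = 0.67 × 3×10⁸ = 2.010×10⁸ m/s
p = γmv = 1.3471 × 3.5 × 2.010×10⁸ = 9.477×10⁸ kg·m/s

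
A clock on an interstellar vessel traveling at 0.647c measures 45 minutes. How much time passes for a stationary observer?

Proper time Δt₀ = 45 minutes
γ = 1/√(1 - 0.647²) = 1.3115
Δt = γΔt₀ = 1.3115 × 45 = 59.02 minutes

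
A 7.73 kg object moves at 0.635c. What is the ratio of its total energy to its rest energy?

E = γmc², E₀ = mc²
E/E₀ = γ = 1/√(1 - 0.635²) = 1.294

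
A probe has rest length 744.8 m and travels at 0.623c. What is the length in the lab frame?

Proper length L₀ = 744.8 m
γ = 1/√(1 - 0.623²) = 1.2784
L = L₀/γ = 744.8/1.2784 = 582.6 m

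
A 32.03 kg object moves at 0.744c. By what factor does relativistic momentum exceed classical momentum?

p_rel = γmv, p_class = mv
Ratio = γ = 1/√(1 - 0.744²) = 1.497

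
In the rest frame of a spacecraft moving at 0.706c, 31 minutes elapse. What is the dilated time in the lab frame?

Proper time Δt₀ = 31 minutes
γ = 1/√(1 - 0.706²) = 1.412
Δt = γΔt₀ = 1.412 × 31 = 43.77 minutes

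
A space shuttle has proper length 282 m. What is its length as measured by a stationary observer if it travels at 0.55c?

Proper length L₀ = 282 m
γ = 1/√(1 - 0.55²) = 1.1974
L = L₀/γ = 282/1.1974 = 235.5 m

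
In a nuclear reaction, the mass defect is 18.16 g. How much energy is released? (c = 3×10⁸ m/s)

Convert mass defect: Δm = 18.16 g = 0.01816 kg
E = Δm·c² = 0.01816 × (3×10⁸)²
= 0.01816 × 9×10¹⁶ = 1.634×10¹⁵ J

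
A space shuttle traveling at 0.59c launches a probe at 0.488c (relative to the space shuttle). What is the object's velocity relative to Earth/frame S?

u = (u' + v)/(1 + u'v/c²)
Numerator: 0.488 + 0.59 = 1.078
Denominator: 1 + 0.28792 = 1.28792
u = 1.078/1.28792 = 0.8370c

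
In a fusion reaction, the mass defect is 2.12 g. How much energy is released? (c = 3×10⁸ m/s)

Convert mass defect: Δm = 2.12 g = 0.00212 kg
E = Δm·c² = 0.00212 × (3×10⁸)²
= 0.00212 × 9×10¹⁶ = 1.908×10¹⁴ J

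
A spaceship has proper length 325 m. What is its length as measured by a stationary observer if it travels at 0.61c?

Proper length L₀ = 325 m
γ = 1/√(1 - 0.61²) = 1.262
L = L₀/γ = 325/1.262 = 257.5 m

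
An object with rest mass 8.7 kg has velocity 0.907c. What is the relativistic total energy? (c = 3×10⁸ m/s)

γ = 1/√(1 - 0.907²) = 2.3746
mc² = 8.7 × (3×10⁸)² = 7.830×10¹⁷ J
E = γmc² = 2.3746 × 7.830×10¹⁷ = 1.859×10¹⁸ J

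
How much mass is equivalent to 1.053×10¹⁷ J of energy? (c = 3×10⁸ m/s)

From E = mc², we get m = E/c²
c² = (3×10⁸)² = 9×10¹⁶ m²/s²
m = 1.053×10¹⁷ / 9×10¹⁶ = 1.170 kg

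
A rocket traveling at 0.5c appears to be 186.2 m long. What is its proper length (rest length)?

Contracted length L = 186.2 m
γ = 1/√(1 - 0.5²) = 1.1547
L₀ = γL = 1.1547 × 186.2 = 215.0 m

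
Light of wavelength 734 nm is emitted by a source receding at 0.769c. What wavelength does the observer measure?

β = 0.769
Wavelength Doppler factor = √(1.769/0.231) = √(7.658) = 2.767
λ_obs = 734 × 2.767 = 2031 nm (redshift)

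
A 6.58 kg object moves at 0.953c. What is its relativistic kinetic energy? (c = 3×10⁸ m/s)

γ = 1/√(1 - 0.953²) = 3.3007
γ - 1 = 2.3007
KE = (γ-1)mc² = 2.3007 × 6.58 × (3×10⁸)² = 1.362×10¹⁸ J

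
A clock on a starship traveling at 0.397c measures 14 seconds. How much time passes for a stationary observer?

Proper time Δt₀ = 14 seconds
γ = 1/√(1 - 0.397²) = 1.0895
Δt = γΔt₀ = 1.0895 × 14 = 15.25 seconds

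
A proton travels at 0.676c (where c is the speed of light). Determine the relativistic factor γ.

v/c = 0.676, so (v/c)² = 0.456976
1 - (v/c)² = 0.543024
γ = 1/√(0.543024) = 1.357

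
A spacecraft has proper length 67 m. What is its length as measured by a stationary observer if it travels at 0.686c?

Proper length L₀ = 67 m
γ = 1/√(1 - 0.686²) = 1.3744
L = L₀/γ = 67/1.3744 = 48.75 m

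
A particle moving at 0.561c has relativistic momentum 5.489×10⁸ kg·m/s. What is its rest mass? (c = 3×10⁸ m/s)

γ = 1/√(1 - 0.561²) = 1.208
v = 0.561 × 3×10⁸ = 1.683×10⁸ m/s
m = p/(γv) = 5.489×10⁸/(1.208 × 1.683×10⁸) = 2.700 kg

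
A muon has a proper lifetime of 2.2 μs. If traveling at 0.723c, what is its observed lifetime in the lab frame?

Proper lifetime τ₀ = 2.2 μs
γ = 1/√(1 - 0.723²) = 1.447496
τ = γτ₀ = 1.447496 × 2.2 μs = 3.184 μs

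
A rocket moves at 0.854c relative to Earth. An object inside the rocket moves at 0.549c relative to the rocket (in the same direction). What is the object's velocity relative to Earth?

u = (u' + v)/(1 + u'v/c²)
Numerator: 0.549 + 0.854 = 1.403
Denominator: 1 + 0.468846 = 1.468846
u = 1.403/1.468846 = 0.9552c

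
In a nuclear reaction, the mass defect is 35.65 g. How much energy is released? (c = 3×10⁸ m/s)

Convert mass defect: Δm = 35.65 g = 0.03565 kg
E = Δm·c² = 0.03565 × (3×10⁸)²
= 0.03565 × 9×10¹⁶ = 3.209×10¹⁵ J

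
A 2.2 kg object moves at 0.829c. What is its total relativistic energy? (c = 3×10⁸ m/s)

γ = 1/√(1 - 0.829²) = 1.788
mc² = 2.2 × (3×10⁸)² = 1.980×10¹⁷ J
E = γmc² = 1.788 × 1.980×10¹⁷ = 3.540×10¹⁷ J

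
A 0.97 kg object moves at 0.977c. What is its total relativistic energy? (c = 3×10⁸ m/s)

γ = 1/√(1 - 0.977²) = 4.690
mc² = 0.97 × (3×10⁸)² = 8.730×10¹⁶ J
E = γmc² = 4.690 × 8.730×10¹⁶ = 4.094×10¹⁷ J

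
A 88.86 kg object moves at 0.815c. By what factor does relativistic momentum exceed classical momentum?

p_rel = γmv, p_class = mv
Ratio = γ = 1/√(1 - 0.815²) = 1.726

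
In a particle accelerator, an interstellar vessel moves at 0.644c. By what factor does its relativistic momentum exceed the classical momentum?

p_rel = γmv, p_class = mv
Ratio = γ = 1/√(1 - 0.644²)
= 1/√(0.585264) = 1.307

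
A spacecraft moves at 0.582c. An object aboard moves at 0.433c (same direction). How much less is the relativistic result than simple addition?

Classical: u' + v = 0.433 + 0.582 = 1.015c
Relativistic: u = (0.433 + 0.582)/(1 + 0.252006) = 1.015/1.252006 = 0.8107c
Difference: 1.015 - 0.8107 = 0.2043c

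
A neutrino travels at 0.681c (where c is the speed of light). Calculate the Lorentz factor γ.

v/c = 0.681, so (v/c)² = 0.463761
1 - (v/c)² = 0.536239
γ = 1/√(0.536239) = 1.366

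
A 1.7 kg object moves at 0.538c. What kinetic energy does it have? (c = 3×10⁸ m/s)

γ = 1/√(1 - 0.538²) = 1.18632
γ - 1 = 0.18632
KE = (γ-1)mc² = 0.18632 × 1.7 × (3×10⁸)² = 2.851×10¹⁶ J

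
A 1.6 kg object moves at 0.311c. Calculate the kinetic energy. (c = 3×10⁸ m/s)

γ = 1/√(1 - 0.311²) = 1.05218
γ - 1 = 0.05218
KE = (γ-1)mc² = 0.05218 × 1.6 × (3×10⁸)² = 7.514×10¹⁵ J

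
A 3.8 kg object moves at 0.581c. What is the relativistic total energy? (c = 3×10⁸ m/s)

γ = 1/√(1 - 0.581²) = 1.2286
mc² = 3.8 × (3×10⁸)² = 3.420×10¹⁷ J
E = γmc² = 1.2286 × 3.420×10¹⁷ = 4.202×10¹⁷ J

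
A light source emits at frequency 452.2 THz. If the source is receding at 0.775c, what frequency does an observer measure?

β = v/c = 0.775
(1-β)/(1+β) = 0.225/1.775 = 0.12676
Doppler factor = √(0.12676) = 0.3560
f_obs = 452.2 × 0.3560 = 161.0 THz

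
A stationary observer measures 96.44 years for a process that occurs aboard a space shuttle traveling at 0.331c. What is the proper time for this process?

Dilated time Δt = 96.44 years
γ = 1/√(1 - 0.331²) = 1.05974
Δt₀ = Δt/γ = 96.44/1.05974 = 91.00 years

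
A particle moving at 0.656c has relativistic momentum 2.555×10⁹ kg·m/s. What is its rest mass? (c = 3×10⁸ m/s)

γ = 1/√(1 - 0.656²) = 1.3249
v = 0.656 × 3×10⁸ = 1.968×10⁸ m/s
m = p/(γv) = 2.555×10⁹/(1.3249 × 1.968×10⁸) = 9.799 kg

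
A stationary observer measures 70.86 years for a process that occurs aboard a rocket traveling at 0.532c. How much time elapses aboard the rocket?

Dilated time Δt = 70.86 years
γ = 1/√(1 - 0.532²) = 1.181
Δt₀ = Δt/γ = 70.86/1.181 = 60.00 years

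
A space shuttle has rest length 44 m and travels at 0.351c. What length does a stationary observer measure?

Proper length L₀ = 44 m
γ = 1/√(1 - 0.351²) = 1.068
L = L₀/γ = 44/1.068 = 41.20 m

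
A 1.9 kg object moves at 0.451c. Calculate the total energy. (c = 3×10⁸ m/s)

γ = 1/√(1 - 0.451²) = 1.1204
mc² = 1.9 × (3×10⁸)² = 1.710×10¹⁷ J
E = γmc² = 1.1204 × 1.710×10¹⁷ = 1.916×10¹⁷ J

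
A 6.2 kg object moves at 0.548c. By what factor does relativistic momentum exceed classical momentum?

p_rel = γmv, p_class = mv
Ratio = γ = 1/√(1 - 0.548²) = 1.195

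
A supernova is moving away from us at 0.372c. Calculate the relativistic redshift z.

β = 0.372
(1+β)/(1-β) = 1.372/0.628 = 2.1847
√(2.1847) = 1.4781
z = 1.4781 - 1 = 0.4781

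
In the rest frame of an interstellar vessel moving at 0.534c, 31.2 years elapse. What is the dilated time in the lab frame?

Proper time Δt₀ = 31.2 years
γ = 1/√(1 - 0.534²) = 1.1828
Δt = γΔt₀ = 1.1828 × 31.2 = 36.90 years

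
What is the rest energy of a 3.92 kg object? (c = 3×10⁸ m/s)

c² = (3×10⁸)² = 9.000×10¹⁶ m²/s²
E₀ = mc² = 3.92 × 9.000×10¹⁶ = 3.528×10¹⁷ J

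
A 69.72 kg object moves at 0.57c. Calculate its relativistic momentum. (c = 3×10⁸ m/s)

γ = 1/√(1 - 0.57²) = 1.217
v = 0.57 × 3×10⁸ = 1.710×10⁸ m/s
p = γmv = 1.217 × 69.72 × 1.710×10⁸ = 1.451×10¹⁰ kg·m/s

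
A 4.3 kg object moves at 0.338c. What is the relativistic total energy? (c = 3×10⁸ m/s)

γ = 1/√(1 - 0.338²) = 1.0625
mc² = 4.3 × (3×10⁸)² = 3.870×10¹⁷ J
E = γmc² = 1.0625 × 3.870×10¹⁷ = 4.112×10¹⁷ J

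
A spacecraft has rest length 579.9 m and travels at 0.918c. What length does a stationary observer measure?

Proper length L₀ = 579.9 m
γ = 1/√(1 - 0.918²) = 2.5216
L = L₀/γ = 579.9/2.5216 = 230.0 m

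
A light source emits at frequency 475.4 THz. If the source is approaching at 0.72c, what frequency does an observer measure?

β = v/c = 0.72
(1+β)/(1-β) = 1.72/0.28 = 6.1429
Doppler factor = √(6.1429) = 2.478
f_obs = 475.4 × 2.478 = 1178 THz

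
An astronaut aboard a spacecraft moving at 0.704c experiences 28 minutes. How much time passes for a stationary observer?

Proper time Δt₀ = 28 minutes
γ = 1/√(1 - 0.704²) = 1.4081
Δt = γΔt₀ = 1.4081 × 28 = 39.43 minutes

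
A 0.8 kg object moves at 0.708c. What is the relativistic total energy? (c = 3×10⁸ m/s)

γ = 1/√(1 - 0.708²) = 1.416
mc² = 0.8 × (3×10⁸)² = 7.200×10¹⁶ J
E = γmc² = 1.416 × 7.200×10¹⁶ = 1.020×10¹⁷ J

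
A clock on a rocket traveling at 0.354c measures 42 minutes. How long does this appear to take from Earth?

Proper time Δt₀ = 42 minutes
γ = 1/√(1 - 0.354²) = 1.0692
Δt = γΔt₀ = 1.0692 × 42 = 44.91 minutes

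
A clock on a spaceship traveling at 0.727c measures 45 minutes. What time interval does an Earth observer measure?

Proper time Δt₀ = 45 minutes
γ = 1/√(1 - 0.727²) = 1.4564
Δt = γΔt₀ = 1.4564 × 45 = 65.54 minutes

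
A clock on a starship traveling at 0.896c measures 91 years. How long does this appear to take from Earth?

Proper time Δt₀ = 91 years
γ = 1/√(1 - 0.896²) = 2.252
Δt = γΔt₀ = 2.252 × 91 = 204.9 years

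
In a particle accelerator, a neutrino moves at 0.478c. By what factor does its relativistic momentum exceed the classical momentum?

p_rel = γmv, p_class = mv
Ratio = γ = 1/√(1 - 0.478²)
= 1/√(0.771516) = 1.138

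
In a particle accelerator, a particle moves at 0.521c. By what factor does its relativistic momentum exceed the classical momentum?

p_rel = γmv, p_class = mv
Ratio = γ = 1/√(1 - 0.521²)
= 1/√(0.728559) = 1.172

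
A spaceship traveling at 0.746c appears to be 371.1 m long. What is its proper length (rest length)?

Contracted length L = 371.1 m
γ = 1/√(1 - 0.746²) = 1.50162
L₀ = γL = 1.50162 × 371.1 = 557.3 m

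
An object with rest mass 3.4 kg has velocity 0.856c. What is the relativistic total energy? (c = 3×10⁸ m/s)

γ = 1/√(1 - 0.856²) = 1.9343
mc² = 3.4 × (3×10⁸)² = 3.060×10¹⁷ J
E = γmc² = 1.9343 × 3.060×10¹⁷ = 5.919×10¹⁷ J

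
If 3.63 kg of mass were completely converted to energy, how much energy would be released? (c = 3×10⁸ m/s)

Using E = mc²:
c² = (3×10⁸)² = 9×10¹⁶ m²/s²
E = 3.63 × 9×10¹⁶ = 3.267×10¹⁷ J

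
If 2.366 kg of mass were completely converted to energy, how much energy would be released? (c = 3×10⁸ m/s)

Using E = mc²:
c² = (3×10⁸)² = 9×10¹⁶ m²/s²
E = 2.366 × 9×10¹⁶ = 2.129×10¹⁷ J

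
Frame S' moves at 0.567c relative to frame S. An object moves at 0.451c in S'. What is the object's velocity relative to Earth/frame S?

u = (u' + v)/(1 + u'v/c²)
Numerator: 0.451 + 0.567 = 1.018
Denominator: 1 + 0.255717 = 1.255717
u = 1.018/1.255717 = 0.8107c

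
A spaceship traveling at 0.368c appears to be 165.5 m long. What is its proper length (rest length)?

Contracted length L = 165.5 m
γ = 1/√(1 - 0.368²) = 1.0755
L₀ = γL = 1.0755 × 165.5 = 178.0 m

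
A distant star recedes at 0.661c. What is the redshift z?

β = 0.661
(1+β)/(1-β) = 1.661/0.339 = 4.900
√(4.900) = 2.214
z = 2.214 - 1 = 1.214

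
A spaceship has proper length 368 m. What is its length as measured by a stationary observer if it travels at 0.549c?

Proper length L₀ = 368 m
γ = 1/√(1 - 0.549²) = 1.1964
L = L₀/γ = 368/1.1964 = 307.6 m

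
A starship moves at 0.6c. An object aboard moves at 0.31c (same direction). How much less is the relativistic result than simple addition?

Classical: u' + v = 0.31 + 0.6 = 0.91c
Relativistic: u = (0.31 + 0.6)/(1 + 0.186) = 0.91/1.186 = 0.7673c
Difference: 0.91 - 0.7673 = 0.1427c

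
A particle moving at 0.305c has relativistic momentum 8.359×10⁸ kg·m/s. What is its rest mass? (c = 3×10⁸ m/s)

γ = 1/√(1 - 0.305²) = 1.050
v = 0.305 × 3×10⁸ = 9.150×10⁷ m/s
m = p/(γv) = 8.359×10⁸/(1.050 × 9.150×10⁷) = 8.700 kg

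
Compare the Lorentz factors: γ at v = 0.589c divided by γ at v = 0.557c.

γ₁ = 1/√(1 - 0.589²) = 1.2374
γ₂ = 1/√(1 - 0.557²) = 1.2041
γ₁/γ₂ = 1.2374/1.2041 = 1.028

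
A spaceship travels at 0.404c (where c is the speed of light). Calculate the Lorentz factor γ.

v/c = 0.404, so (v/c)² = 0.163216
1 - (v/c)² = 0.836784
γ = 1/√(0.836784) = 1.093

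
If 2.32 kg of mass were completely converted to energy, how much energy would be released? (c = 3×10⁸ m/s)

Using E = mc²:
c² = (3×10⁸)² = 9×10¹⁶ m²/s²
E = 2.32 × 9×10¹⁶ = 2.088×10¹⁷ J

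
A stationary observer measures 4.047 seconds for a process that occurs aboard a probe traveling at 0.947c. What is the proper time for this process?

Dilated time Δt = 4.047 seconds
γ = 1/√(1 - 0.947²) = 3.113
Δt₀ = Δt/γ = 4.047/3.113 = 1.300 seconds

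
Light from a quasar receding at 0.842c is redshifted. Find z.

β = 0.842
(1+β)/(1-β) = 1.842/0.158 = 11.658
√(11.658) = 3.414
z = 3.414 - 1 = 2.414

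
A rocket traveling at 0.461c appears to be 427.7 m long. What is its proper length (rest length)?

Contracted length L = 427.7 m
γ = 1/√(1 - 0.461²) = 1.127
L₀ = γL = 1.127 × 427.7 = 482.0 m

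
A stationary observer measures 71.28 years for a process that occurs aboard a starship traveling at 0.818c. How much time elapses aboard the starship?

Dilated time Δt = 71.28 years
γ = 1/√(1 - 0.818²) = 1.7385
Δt₀ = Δt/γ = 71.28/1.7385 = 41.00 years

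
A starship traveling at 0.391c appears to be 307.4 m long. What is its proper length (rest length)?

Contracted length L = 307.4 m
γ = 1/√(1 - 0.391²) = 1.0865
L₀ = γL = 1.0865 × 307.4 = 334.0 m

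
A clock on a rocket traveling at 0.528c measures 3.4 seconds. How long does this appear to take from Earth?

Proper time Δt₀ = 3.4 seconds
γ = 1/√(1 - 0.528²) = 1.1775
Δt = γΔt₀ = 1.1775 × 3.4 = 4.004 seconds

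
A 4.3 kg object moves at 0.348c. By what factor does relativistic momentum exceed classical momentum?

p_rel = γmv, p_class = mv
Ratio = γ = 1/√(1 - 0.348²) = 1.067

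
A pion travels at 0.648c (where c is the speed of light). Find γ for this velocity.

v/c = 0.648, so (v/c)² = 0.419904
1 - (v/c)² = 0.580096
γ = 1/√(0.580096) = 1.313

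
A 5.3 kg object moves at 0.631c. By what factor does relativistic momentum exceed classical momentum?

p_rel = γmv, p_class = mv
Ratio = γ = 1/√(1 - 0.631²) = 1.289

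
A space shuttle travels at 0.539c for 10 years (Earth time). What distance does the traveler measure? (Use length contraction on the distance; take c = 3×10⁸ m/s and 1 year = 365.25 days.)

Earth distance: d = v × t = 0.539c × 10 yr = 5.1029×10¹⁶ m
γ = 1.1872
d' = d/γ = 5.1029×10¹⁶/1.1872 = 4.298×10¹⁶ m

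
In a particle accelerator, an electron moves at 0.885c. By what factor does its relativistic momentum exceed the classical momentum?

p_rel = γmv, p_class = mv
Ratio = γ = 1/√(1 - 0.885²)
= 1/√(0.216775) = 2.148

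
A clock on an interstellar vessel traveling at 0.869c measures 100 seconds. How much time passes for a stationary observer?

Proper time Δt₀ = 100 seconds
γ = 1/√(1 - 0.869²) = 2.021
Δt = γΔt₀ = 2.021 × 100 = 202.1 seconds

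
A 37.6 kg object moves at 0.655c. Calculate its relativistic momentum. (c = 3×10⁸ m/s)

γ = 1/√(1 - 0.655²) = 1.3234
v = 0.655 × 3×10⁸ = 1.965×10⁸ m/s
p = γmv = 1.3234 × 37.6 × 1.965×10⁸ = 9.778×10⁹ kg·m/s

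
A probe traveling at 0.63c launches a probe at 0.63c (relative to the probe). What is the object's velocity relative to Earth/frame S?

u = (u' + v)/(1 + u'v/c²)
Numerator: 0.63 + 0.63 = 1.26
Denominator: 1 + 0.3969 = 1.3969
u = 1.26/1.3969 = 0.9020c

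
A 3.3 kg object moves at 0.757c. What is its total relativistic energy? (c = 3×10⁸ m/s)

γ = 1/√(1 - 0.757²) = 1.5304
mc² = 3.3 × (3×10⁸)² = 2.970×10¹⁷ J
E = γmc² = 1.5304 × 2.970×10¹⁷ = 4.545×10¹⁷ J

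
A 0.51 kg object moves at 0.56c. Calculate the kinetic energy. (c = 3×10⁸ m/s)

γ = 1/√(1 - 0.56²) = 1.20701
γ - 1 = 0.20701
KE = (γ-1)mc² = 0.20701 × 0.51 × (3×10⁸)² = 9.502×10¹⁵ J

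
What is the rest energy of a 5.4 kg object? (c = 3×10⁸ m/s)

c² = (3×10⁸)² = 9.000×10¹⁶ m²/s²
E₀ = mc² = 5.4 × 9.000×10¹⁶ = 4.860×10¹⁷ J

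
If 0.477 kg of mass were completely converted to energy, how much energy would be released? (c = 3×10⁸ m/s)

Using E = mc²:
c² = (3×10⁸)² = 9×10¹⁶ m²/s²
E = 0.477 × 9×10¹⁶ = 4.293×10¹⁶ J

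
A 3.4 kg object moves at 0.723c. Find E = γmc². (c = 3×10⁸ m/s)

γ = 1/√(1 - 0.723²) = 1.4475
mc² = 3.4 × (3×10⁸)² = 3.060×10¹⁷ J
E = γmc² = 1.4475 × 3.060×10¹⁷ = 4.429×10¹⁷ J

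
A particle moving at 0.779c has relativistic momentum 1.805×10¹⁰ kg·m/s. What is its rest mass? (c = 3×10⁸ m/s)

γ = 1/√(1 - 0.779²) = 1.5948
v = 0.779 × 3×10⁸ = 2.337×10⁸ m/s
m = p/(γv) = 1.805×10¹⁰/(1.5948 × 2.337×10⁸) = 48.43 kg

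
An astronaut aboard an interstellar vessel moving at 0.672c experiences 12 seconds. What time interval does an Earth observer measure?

Proper time Δt₀ = 12 seconds
γ = 1/√(1 - 0.672²) = 1.350
Δt = γΔt₀ = 1.350 × 12 = 16.20 seconds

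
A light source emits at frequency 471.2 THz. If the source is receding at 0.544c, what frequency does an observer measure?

β = v/c = 0.544
(1-β)/(1+β) = 0.456/1.544 = 0.2953
Doppler factor = √(0.2953) = 0.5434
f_obs = 471.2 × 0.5434 = 256.1 THz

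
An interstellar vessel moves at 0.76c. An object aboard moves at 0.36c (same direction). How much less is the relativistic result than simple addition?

Classical: u' + v = 0.36 + 0.76 = 1.12c
Relativistic: u = (0.36 + 0.76)/(1 + 0.2736) = 1.12/1.2736 = 0.8794c
Difference: 1.12 - 0.8794 = 0.2406c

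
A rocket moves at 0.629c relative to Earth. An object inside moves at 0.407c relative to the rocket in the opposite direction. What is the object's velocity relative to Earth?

Object's velocity in rocket frame is u' = -0.407c
u = (u' + v)/(1 + u'v/c²) = (v - 0.407)/(1 - 0.407·v/c²)
Numerator: 0.629 - 0.407 = 0.222
Denominator: 1 - 0.256003 = 0.743997
u = 0.222/0.743997 = 0.2984c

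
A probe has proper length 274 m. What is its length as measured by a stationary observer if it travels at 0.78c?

Proper length L₀ = 274 m
γ = 1/√(1 - 0.78²) = 1.598
L = L₀/γ = 274/1.598 = 171.5 m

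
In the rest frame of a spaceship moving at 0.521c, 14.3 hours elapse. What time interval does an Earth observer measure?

Proper time Δt₀ = 14.3 hours
γ = 1/√(1 - 0.521²) = 1.1716
Δt = γΔt₀ = 1.1716 × 14.3 = 16.75 hours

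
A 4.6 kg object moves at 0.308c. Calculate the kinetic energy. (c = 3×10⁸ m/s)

γ = 1/√(1 - 0.308²) = 1.051098
γ - 1 = 0.051098
KE = (γ-1)mc² = 0.051098 × 4.6 × (3×10⁸)² = 2.115×10¹⁶ J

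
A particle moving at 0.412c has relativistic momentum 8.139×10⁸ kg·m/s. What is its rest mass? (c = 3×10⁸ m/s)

γ = 1/√(1 - 0.412²) = 1.0975
v = 0.412 × 3×10⁸ = 1.236×10⁸ m/s
m = p/(γv) = 8.139×10⁸/(1.0975 × 1.236×10⁸) = 6.000 kg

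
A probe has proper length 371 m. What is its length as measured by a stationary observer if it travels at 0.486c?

Proper length L₀ = 371 m
γ = 1/√(1 - 0.486²) = 1.1442
L = L₀/γ = 371/1.1442 = 324.2 m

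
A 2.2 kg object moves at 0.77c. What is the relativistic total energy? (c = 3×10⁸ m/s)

γ = 1/√(1 - 0.77²) = 1.567
mc² = 2.2 × (3×10⁸)² = 1.980×10¹⁷ J
E = γmc² = 1.567 × 1.980×10¹⁷ = 3.103×10¹⁷ J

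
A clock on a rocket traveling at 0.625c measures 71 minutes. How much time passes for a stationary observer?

Proper time Δt₀ = 71 minutes
γ = 1/√(1 - 0.625²) = 1.281
Δt = γΔt₀ = 1.281 × 71 = 90.95 minutes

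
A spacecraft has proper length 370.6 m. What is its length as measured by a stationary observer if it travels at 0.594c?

Proper length L₀ = 370.6 m
γ = 1/√(1 - 0.594²) = 1.243
L = L₀/γ = 370.6/1.243 = 298.1 m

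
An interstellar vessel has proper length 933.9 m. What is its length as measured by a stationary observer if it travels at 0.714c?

Proper length L₀ = 933.9 m
γ = 1/√(1 - 0.714²) = 1.4283
L = L₀/γ = 933.9/1.4283 = 653.9 m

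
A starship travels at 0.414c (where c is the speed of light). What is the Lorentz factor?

v/c = 0.414, so (v/c)² = 0.171396
1 - (v/c)² = 0.828604
γ = 1/√(0.828604) = 1.099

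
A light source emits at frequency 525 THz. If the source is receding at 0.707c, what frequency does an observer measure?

β = v/c = 0.707
(1-β)/(1+β) = 0.293/1.707 = 0.17165
Doppler factor = √(0.17165) = 0.4143
f_obs = 525 × 0.4143 = 217.5 THz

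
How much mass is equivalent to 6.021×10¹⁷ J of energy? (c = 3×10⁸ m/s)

From E = mc², we get m = E/c²
c² = (3×10⁸)² = 9×10¹⁶ m²/s²
m = 6.021×10¹⁷ / 9×10¹⁶ = 6.690 kg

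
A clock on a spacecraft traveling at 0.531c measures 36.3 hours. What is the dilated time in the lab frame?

Proper time Δt₀ = 36.3 hours
γ = 1/√(1 - 0.531²) = 1.1801
Δt = γΔt₀ = 1.1801 × 36.3 = 42.84 hours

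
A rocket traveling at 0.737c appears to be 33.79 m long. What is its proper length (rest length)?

Contracted length L = 33.79 m
γ = 1/√(1 - 0.737²) = 1.4795
L₀ = γL = 1.4795 × 33.79 = 49.99 m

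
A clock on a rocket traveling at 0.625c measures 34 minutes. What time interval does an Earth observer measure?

Proper time Δt₀ = 34 minutes
γ = 1/√(1 - 0.625²) = 1.281
Δt = γΔt₀ = 1.281 × 34 = 43.55 minutes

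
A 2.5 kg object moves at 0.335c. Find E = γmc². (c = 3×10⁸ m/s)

γ = 1/√(1 - 0.335²) = 1.0613
mc² = 2.5 × (3×10⁸)² = 2.250×10¹⁷ J
E = γmc² = 1.0613 × 2.250×10¹⁷ = 2.388×10¹⁷ J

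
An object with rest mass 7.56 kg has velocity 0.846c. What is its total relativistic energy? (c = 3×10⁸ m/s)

γ = 1/√(1 - 0.846²) = 1.876
mc² = 7.56 × (3×10⁸)² = 6.804×10¹⁷ J
E = γmc² = 1.876 × 6.804×10¹⁷ = 1.276×10¹⁸ J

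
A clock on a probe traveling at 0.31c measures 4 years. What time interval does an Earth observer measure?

Proper time Δt₀ = 4 years
γ = 1/√(1 - 0.31²) = 1.0518
Δt = γΔt₀ = 1.0518 × 4 = 4.207 years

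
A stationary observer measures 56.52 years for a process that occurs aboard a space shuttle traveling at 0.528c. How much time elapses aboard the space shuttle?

Dilated time Δt = 56.52 years
γ = 1/√(1 - 0.528²) = 1.1775
Δt₀ = Δt/γ = 56.52/1.1775 = 48.00 years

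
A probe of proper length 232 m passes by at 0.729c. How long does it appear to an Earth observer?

Proper length L₀ = 232 m
γ = 1/√(1 - 0.729²) = 1.461
L = L₀/γ = 232/1.461 = 158.8 m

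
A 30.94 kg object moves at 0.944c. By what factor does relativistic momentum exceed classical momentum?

p_rel = γmv, p_class = mv
Ratio = γ = 1/√(1 - 0.944²) = 3.031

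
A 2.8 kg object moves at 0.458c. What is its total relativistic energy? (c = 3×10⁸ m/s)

γ = 1/√(1 - 0.458²) = 1.125
mc² = 2.8 × (3×10⁸)² = 2.520×10¹⁷ J
E = γmc² = 1.125 × 2.520×10¹⁷ = 2.835×10¹⁷ J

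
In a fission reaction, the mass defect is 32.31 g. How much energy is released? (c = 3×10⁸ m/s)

Convert mass defect: Δm = 32.31 g = 0.03231 kg
E = Δm·c² = 0.03231 × (3×10⁸)²
= 0.03231 × 9×10¹⁶ = 2.908×10¹⁵ J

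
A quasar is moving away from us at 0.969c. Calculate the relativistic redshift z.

β = 0.969
(1+β)/(1-β) = 1.969/0.031 = 63.52
√(63.52) = 7.970
z = 7.970 - 1 = 6.970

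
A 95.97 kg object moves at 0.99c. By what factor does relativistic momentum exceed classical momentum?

p_rel = γmv, p_class = mv
Ratio = γ = 1/√(1 - 0.99²) = 7.089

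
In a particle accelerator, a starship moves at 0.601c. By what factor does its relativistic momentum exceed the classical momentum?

p_rel = γmv, p_class = mv
Ratio = γ = 1/√(1 - 0.601²)
= 1/√(0.638799) = 1.251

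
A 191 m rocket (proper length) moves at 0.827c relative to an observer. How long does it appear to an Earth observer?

Proper length L₀ = 191 m
γ = 1/√(1 - 0.827²) = 1.779
L = L₀/γ = 191/1.779 = 107.4 m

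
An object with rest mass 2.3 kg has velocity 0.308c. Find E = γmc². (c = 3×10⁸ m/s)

γ = 1/√(1 - 0.308²) = 1.051
mc² = 2.3 × (3×10⁸)² = 2.070×10¹⁷ J
E = γmc² = 1.051 × 2.070×10¹⁷ = 2.176×10¹⁷ J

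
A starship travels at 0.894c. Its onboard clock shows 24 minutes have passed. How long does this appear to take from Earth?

Proper time Δt₀ = 24 minutes
γ = 1/√(1 - 0.894²) = 2.2318
Δt = γΔt₀ = 2.2318 × 24 = 53.56 minutes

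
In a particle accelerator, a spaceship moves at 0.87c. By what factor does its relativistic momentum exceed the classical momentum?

p_rel = γmv, p_class = mv
Ratio = γ = 1/√(1 - 0.87²)
= 1/√(0.2431) = 2.028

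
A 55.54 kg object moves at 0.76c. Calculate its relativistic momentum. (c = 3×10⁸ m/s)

γ = 1/√(1 - 0.76²) = 1.5386
v = 0.76 × 3×10⁸ = 2.280×10⁸ m/s
p = γmv = 1.5386 × 55.54 × 2.280×10⁸ = 1.948×10¹⁰ kg·m/s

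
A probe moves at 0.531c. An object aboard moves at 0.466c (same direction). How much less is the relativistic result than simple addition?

Classical: u' + v = 0.466 + 0.531 = 0.997c
Relativistic: u = (0.466 + 0.531)/(1 + 0.247446) = 0.997/1.247446 = 0.7992c
Difference: 0.997 - 0.7992 = 0.1978c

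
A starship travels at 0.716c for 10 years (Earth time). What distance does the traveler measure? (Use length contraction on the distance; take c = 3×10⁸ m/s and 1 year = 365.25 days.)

Earth distance: d = v × t = 0.716c × 10 yr = 6.7786×10¹⁶ m
γ = 1.4325
d' = d/γ = 6.7786×10¹⁶/1.4325 = 4.732×10¹⁶ m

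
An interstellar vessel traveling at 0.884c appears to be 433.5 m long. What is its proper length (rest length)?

Contracted length L = 433.5 m
γ = 1/√(1 - 0.884²) = 2.139
L₀ = γL = 2.139 × 433.5 = 927.3 m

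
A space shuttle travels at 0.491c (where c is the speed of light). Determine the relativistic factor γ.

v/c = 0.491, so (v/c)² = 0.241081
1 - (v/c)² = 0.758919
γ = 1/√(0.758919) = 1.148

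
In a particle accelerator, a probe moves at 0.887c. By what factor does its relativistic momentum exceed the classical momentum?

p_rel = γmv, p_class = mv
Ratio = γ = 1/√(1 - 0.887²)
= 1/√(0.213231) = 2.166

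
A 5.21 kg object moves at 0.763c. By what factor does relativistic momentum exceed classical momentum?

p_rel = γmv, p_class = mv
Ratio = γ = 1/√(1 - 0.763²) = 1.547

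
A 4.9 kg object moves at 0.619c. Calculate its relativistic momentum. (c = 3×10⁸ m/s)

γ = 1/√(1 - 0.619²) = 1.2733
v = 0.619 × 3×10⁸ = 1.857×10⁸ m/s
p = γmv = 1.2733 × 4.9 × 1.857×10⁸ = 1.159×10⁹ kg·m/s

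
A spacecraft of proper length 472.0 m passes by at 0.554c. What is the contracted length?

Proper length L₀ = 472.0 m
γ = 1/√(1 - 0.554²) = 1.2012
L = L₀/γ = 472.0/1.2012 = 392.9 m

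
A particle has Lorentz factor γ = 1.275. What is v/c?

From γ = 1/√(1 - v²/c²):
1/γ² = 1/1.275² = 0.6151
v²/c² = 1 - 0.6151 = 0.3849
v/c = √(0.3849) = 0.6204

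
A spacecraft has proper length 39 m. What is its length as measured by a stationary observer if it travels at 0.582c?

Proper length L₀ = 39 m
γ = 1/√(1 - 0.582²) = 1.230
L = L₀/γ = 39/1.230 = 31.71 m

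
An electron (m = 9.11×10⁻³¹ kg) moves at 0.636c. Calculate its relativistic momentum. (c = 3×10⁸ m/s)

γ = 1/√(1 - 0.636²) = 1.29586
v = 0.636 × 3×10⁸ = 1.908×10⁸ m/s
p = γmv = 1.29586 × 9.11×10⁻³¹ × 1.908×10⁸ = 2.252×10⁻²² kg·m/s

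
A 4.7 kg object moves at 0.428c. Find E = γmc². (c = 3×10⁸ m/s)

γ = 1/√(1 - 0.428²) = 1.1065
mc² = 4.7 × (3×10⁸)² = 4.230×10¹⁷ J
E = γmc² = 1.1065 × 4.230×10¹⁷ = 4.680×10¹⁷ J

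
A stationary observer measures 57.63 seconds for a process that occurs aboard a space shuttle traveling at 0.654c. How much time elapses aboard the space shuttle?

Dilated time Δt = 57.63 seconds
γ = 1/√(1 - 0.654²) = 1.3219
Δt₀ = Δt/γ = 57.63/1.3219 = 43.60 seconds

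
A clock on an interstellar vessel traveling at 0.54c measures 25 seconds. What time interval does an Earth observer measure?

Proper time Δt₀ = 25 seconds
γ = 1/√(1 - 0.54²) = 1.188
Δt = γΔt₀ = 1.188 × 25 = 29.70 seconds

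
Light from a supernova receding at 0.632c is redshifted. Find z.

β = 0.632
(1+β)/(1-β) = 1.632/0.368 = 4.435
√(4.435) = 2.106
z = 2.106 - 1 = 1.106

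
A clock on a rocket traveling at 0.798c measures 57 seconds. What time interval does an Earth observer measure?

Proper time Δt₀ = 57 seconds
γ = 1/√(1 - 0.798²) = 1.6593
Δt = γΔt₀ = 1.6593 × 57 = 94.58 seconds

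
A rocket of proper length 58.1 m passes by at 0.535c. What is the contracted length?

Proper length L₀ = 58.1 m
γ = 1/√(1 - 0.535²) = 1.1836
L = L₀/γ = 58.1/1.1836 = 49.09 m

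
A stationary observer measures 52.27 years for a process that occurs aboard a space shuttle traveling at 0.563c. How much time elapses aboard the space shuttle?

Dilated time Δt = 52.27 years
γ = 1/√(1 - 0.563²) = 1.210
Δt₀ = Δt/γ = 52.27/1.210 = 43.20 years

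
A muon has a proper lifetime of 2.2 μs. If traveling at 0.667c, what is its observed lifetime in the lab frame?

Proper lifetime τ₀ = 2.2 μs
γ = 1/√(1 - 0.667²) = 1.3422
τ = γτ₀ = 1.3422 × 2.2 μs = 2.953 μs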